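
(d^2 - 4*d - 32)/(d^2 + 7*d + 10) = (d^2 - 4*d - 32)/(d^2 + 7*d + 10)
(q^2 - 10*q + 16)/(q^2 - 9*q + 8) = (q - 2)/(q - 1)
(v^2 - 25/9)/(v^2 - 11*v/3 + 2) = (9*v^2 - 25)/(3*(3*v^2 - 11*v + 6))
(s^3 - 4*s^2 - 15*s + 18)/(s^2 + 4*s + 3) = (s^2 - 7*s + 6)/(s + 1)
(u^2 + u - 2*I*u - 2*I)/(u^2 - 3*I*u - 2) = (u + 1)/(u - I)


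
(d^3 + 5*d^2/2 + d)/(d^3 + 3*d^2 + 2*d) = (d + 1/2)/(d + 1)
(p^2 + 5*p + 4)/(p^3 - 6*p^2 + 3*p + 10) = (p + 4)/(p^2 - 7*p + 10)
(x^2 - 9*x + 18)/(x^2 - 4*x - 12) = (x - 3)/(x + 2)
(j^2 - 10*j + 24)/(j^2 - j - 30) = (j - 4)/(j + 5)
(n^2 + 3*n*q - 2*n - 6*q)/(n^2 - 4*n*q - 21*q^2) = (2 - n)/(-n + 7*q)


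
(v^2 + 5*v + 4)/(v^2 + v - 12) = (v + 1)/(v - 3)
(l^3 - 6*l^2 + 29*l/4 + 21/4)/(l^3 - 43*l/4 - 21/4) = (l - 3)/(l + 3)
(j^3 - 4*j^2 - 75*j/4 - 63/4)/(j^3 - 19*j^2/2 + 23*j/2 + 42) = (j + 3/2)/(j - 4)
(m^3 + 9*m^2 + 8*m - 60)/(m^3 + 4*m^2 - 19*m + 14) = (m^2 + 11*m + 30)/(m^2 + 6*m - 7)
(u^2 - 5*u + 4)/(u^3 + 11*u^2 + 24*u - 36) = (u - 4)/(u^2 + 12*u + 36)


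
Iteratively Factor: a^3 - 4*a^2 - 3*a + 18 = (a + 2)*(a^2 - 6*a + 9) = (a - 3)*(a + 2)*(a - 3)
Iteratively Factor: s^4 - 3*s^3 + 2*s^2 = (s)*(s^3 - 3*s^2 + 2*s) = s^2*(s^2 - 3*s + 2) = s^2*(s - 1)*(s - 2)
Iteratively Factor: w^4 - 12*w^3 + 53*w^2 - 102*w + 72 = (w - 4)*(w^3 - 8*w^2 + 21*w - 18) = (w - 4)*(w - 3)*(w^2 - 5*w + 6) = (w - 4)*(w - 3)^2*(w - 2)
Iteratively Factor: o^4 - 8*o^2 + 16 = (o + 2)*(o^3 - 2*o^2 - 4*o + 8) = (o - 2)*(o + 2)*(o^2 - 4) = (o - 2)^2*(o + 2)*(o + 2)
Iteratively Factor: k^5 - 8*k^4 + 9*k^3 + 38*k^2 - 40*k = (k)*(k^4 - 8*k^3 + 9*k^2 + 38*k - 40) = k*(k + 2)*(k^3 - 10*k^2 + 29*k - 20) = k*(k - 4)*(k + 2)*(k^2 - 6*k + 5) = k*(k - 5)*(k - 4)*(k + 2)*(k - 1)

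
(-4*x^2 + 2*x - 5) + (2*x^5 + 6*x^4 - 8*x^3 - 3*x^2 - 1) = 2*x^5 + 6*x^4 - 8*x^3 - 7*x^2 + 2*x - 6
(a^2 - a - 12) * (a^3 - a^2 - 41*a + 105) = a^5 - 2*a^4 - 52*a^3 + 158*a^2 + 387*a - 1260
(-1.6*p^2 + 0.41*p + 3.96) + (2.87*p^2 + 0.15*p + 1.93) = 1.27*p^2 + 0.56*p + 5.89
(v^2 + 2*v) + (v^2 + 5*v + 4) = 2*v^2 + 7*v + 4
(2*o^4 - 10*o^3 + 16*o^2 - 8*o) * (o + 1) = 2*o^5 - 8*o^4 + 6*o^3 + 8*o^2 - 8*o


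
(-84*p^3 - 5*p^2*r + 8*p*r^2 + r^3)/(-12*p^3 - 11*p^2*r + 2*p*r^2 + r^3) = (7*p + r)/(p + r)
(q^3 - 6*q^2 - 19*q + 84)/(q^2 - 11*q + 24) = (q^2 - 3*q - 28)/(q - 8)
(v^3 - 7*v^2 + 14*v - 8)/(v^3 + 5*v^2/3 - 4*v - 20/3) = 3*(v^2 - 5*v + 4)/(3*v^2 + 11*v + 10)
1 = 1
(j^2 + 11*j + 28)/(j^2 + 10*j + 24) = (j + 7)/(j + 6)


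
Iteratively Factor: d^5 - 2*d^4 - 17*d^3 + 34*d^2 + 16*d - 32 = (d - 4)*(d^4 + 2*d^3 - 9*d^2 - 2*d + 8) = (d - 4)*(d + 4)*(d^3 - 2*d^2 - d + 2) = (d - 4)*(d - 2)*(d + 4)*(d^2 - 1) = (d - 4)*(d - 2)*(d - 1)*(d + 4)*(d + 1)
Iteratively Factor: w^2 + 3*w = (w)*(w + 3)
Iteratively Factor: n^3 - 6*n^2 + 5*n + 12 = (n - 3)*(n^2 - 3*n - 4) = (n - 4)*(n - 3)*(n + 1)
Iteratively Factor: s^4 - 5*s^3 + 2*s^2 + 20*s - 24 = (s - 2)*(s^3 - 3*s^2 - 4*s + 12) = (s - 3)*(s - 2)*(s^2 - 4) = (s - 3)*(s - 2)*(s + 2)*(s - 2)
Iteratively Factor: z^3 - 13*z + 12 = (z + 4)*(z^2 - 4*z + 3) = (z - 3)*(z + 4)*(z - 1)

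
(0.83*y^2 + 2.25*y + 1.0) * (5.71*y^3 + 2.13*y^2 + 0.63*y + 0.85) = 4.7393*y^5 + 14.6154*y^4 + 11.0254*y^3 + 4.253*y^2 + 2.5425*y + 0.85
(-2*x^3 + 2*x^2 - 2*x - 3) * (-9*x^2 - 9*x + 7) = 18*x^5 - 14*x^3 + 59*x^2 + 13*x - 21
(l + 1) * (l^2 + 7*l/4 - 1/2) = l^3 + 11*l^2/4 + 5*l/4 - 1/2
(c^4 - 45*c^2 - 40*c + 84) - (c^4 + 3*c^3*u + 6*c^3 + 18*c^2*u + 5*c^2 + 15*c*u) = -3*c^3*u - 6*c^3 - 18*c^2*u - 50*c^2 - 15*c*u - 40*c + 84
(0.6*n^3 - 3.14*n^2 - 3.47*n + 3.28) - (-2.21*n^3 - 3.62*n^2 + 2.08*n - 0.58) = 2.81*n^3 + 0.48*n^2 - 5.55*n + 3.86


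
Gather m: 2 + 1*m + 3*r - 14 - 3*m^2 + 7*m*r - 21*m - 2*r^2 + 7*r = -3*m^2 + m*(7*r - 20) - 2*r^2 + 10*r - 12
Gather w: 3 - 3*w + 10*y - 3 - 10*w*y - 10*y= w*(-10*y - 3)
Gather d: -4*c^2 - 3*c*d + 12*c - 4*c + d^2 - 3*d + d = -4*c^2 + 8*c + d^2 + d*(-3*c - 2)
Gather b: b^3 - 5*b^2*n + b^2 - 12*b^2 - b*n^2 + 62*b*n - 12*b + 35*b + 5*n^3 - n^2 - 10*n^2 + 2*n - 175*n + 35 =b^3 + b^2*(-5*n - 11) + b*(-n^2 + 62*n + 23) + 5*n^3 - 11*n^2 - 173*n + 35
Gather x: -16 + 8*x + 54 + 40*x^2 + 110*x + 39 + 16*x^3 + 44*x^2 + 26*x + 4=16*x^3 + 84*x^2 + 144*x + 81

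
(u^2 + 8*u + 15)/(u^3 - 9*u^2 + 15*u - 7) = (u^2 + 8*u + 15)/(u^3 - 9*u^2 + 15*u - 7)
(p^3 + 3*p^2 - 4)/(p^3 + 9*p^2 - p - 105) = (p^3 + 3*p^2 - 4)/(p^3 + 9*p^2 - p - 105)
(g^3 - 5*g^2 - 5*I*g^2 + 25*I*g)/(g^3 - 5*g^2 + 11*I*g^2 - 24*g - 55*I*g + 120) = g*(g - 5*I)/(g^2 + 11*I*g - 24)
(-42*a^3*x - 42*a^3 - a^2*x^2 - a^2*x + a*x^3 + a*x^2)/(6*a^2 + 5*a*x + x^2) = a*(-42*a^2*x - 42*a^2 - a*x^2 - a*x + x^3 + x^2)/(6*a^2 + 5*a*x + x^2)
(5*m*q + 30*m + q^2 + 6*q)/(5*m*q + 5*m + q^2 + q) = (q + 6)/(q + 1)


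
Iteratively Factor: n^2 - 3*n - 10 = (n - 5)*(n + 2)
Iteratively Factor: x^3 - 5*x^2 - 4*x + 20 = (x - 5)*(x^2 - 4) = (x - 5)*(x + 2)*(x - 2)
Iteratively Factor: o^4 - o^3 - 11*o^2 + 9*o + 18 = (o - 2)*(o^3 + o^2 - 9*o - 9) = (o - 2)*(o + 3)*(o^2 - 2*o - 3) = (o - 3)*(o - 2)*(o + 3)*(o + 1)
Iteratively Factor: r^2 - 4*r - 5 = (r + 1)*(r - 5)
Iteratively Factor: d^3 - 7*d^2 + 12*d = (d - 4)*(d^2 - 3*d) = d*(d - 4)*(d - 3)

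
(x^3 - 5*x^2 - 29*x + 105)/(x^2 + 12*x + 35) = (x^2 - 10*x + 21)/(x + 7)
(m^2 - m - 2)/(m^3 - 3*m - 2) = 1/(m + 1)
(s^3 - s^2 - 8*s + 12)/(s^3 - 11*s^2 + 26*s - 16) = (s^2 + s - 6)/(s^2 - 9*s + 8)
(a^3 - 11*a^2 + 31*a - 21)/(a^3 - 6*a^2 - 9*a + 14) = (a - 3)/(a + 2)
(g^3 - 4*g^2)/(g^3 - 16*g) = g/(g + 4)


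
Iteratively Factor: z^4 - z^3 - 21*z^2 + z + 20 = (z - 1)*(z^3 - 21*z - 20) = (z - 1)*(z + 1)*(z^2 - z - 20) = (z - 1)*(z + 1)*(z + 4)*(z - 5)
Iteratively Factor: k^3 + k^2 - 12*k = (k - 3)*(k^2 + 4*k) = (k - 3)*(k + 4)*(k)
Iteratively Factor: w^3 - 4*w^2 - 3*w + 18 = (w - 3)*(w^2 - w - 6) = (w - 3)*(w + 2)*(w - 3)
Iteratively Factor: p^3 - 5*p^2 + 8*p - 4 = (p - 1)*(p^2 - 4*p + 4) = (p - 2)*(p - 1)*(p - 2)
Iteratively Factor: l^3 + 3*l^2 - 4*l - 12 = (l - 2)*(l^2 + 5*l + 6) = (l - 2)*(l + 2)*(l + 3)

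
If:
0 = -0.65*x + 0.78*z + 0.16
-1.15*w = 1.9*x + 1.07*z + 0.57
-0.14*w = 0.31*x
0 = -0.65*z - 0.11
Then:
No Solution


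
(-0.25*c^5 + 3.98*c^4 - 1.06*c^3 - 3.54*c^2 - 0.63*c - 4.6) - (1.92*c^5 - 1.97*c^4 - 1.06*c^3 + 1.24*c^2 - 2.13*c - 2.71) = -2.17*c^5 + 5.95*c^4 - 4.78*c^2 + 1.5*c - 1.89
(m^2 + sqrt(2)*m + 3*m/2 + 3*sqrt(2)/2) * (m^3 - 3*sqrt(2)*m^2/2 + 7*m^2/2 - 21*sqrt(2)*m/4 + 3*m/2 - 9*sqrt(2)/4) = m^5 - sqrt(2)*m^4/2 + 5*m^4 - 5*sqrt(2)*m^3/2 + 15*m^3/4 - 51*m^2/4 - 27*sqrt(2)*m^2/8 - 81*m/4 - 9*sqrt(2)*m/8 - 27/4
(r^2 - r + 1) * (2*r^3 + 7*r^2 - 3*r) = 2*r^5 + 5*r^4 - 8*r^3 + 10*r^2 - 3*r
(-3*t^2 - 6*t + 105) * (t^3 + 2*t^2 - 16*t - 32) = -3*t^5 - 12*t^4 + 141*t^3 + 402*t^2 - 1488*t - 3360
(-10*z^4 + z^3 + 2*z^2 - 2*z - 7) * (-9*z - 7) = 90*z^5 + 61*z^4 - 25*z^3 + 4*z^2 + 77*z + 49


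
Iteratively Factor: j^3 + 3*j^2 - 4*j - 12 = (j - 2)*(j^2 + 5*j + 6) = (j - 2)*(j + 2)*(j + 3)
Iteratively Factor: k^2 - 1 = (k + 1)*(k - 1)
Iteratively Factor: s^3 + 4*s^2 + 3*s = (s + 1)*(s^2 + 3*s) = (s + 1)*(s + 3)*(s)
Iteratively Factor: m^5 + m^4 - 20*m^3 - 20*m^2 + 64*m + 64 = (m + 2)*(m^4 - m^3 - 18*m^2 + 16*m + 32) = (m + 1)*(m + 2)*(m^3 - 2*m^2 - 16*m + 32) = (m + 1)*(m + 2)*(m + 4)*(m^2 - 6*m + 8) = (m - 2)*(m + 1)*(m + 2)*(m + 4)*(m - 4)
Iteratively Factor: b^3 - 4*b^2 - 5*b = (b)*(b^2 - 4*b - 5) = b*(b + 1)*(b - 5)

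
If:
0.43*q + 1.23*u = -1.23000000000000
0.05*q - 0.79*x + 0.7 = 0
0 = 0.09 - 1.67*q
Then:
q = 0.05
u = -1.02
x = 0.89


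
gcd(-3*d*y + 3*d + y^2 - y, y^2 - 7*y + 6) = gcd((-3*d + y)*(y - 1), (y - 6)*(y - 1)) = y - 1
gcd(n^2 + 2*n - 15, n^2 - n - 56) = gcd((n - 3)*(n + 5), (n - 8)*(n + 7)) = 1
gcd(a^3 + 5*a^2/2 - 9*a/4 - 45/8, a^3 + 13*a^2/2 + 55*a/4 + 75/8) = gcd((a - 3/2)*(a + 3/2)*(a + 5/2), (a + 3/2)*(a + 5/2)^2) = a^2 + 4*a + 15/4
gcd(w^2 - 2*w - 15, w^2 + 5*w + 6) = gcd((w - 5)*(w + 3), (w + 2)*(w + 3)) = w + 3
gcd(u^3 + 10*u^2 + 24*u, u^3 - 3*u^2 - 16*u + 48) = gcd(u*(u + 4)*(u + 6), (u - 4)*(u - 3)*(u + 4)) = u + 4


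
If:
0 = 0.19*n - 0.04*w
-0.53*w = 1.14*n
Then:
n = 0.00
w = 0.00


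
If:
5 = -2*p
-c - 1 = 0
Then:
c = -1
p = -5/2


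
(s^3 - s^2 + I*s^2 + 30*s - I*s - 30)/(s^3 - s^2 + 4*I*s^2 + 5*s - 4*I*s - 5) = (s^2 + I*s + 30)/(s^2 + 4*I*s + 5)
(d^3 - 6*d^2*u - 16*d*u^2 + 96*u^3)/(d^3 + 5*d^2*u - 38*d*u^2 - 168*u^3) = (d - 4*u)/(d + 7*u)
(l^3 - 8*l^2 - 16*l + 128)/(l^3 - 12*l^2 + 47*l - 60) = (l^2 - 4*l - 32)/(l^2 - 8*l + 15)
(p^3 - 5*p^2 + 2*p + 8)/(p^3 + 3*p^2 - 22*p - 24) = (p - 2)/(p + 6)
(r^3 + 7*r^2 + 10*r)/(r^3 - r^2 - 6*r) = (r + 5)/(r - 3)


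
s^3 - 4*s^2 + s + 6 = (s - 3)*(s - 2)*(s + 1)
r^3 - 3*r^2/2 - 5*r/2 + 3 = (r - 2)*(r - 1)*(r + 3/2)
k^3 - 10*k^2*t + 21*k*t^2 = k*(k - 7*t)*(k - 3*t)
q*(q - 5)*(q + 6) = q^3 + q^2 - 30*q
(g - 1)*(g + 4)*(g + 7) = g^3 + 10*g^2 + 17*g - 28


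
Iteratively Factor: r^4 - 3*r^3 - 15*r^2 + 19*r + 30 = (r - 5)*(r^3 + 2*r^2 - 5*r - 6) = (r - 5)*(r + 1)*(r^2 + r - 6) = (r - 5)*(r + 1)*(r + 3)*(r - 2)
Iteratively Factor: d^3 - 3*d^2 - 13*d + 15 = (d - 5)*(d^2 + 2*d - 3) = (d - 5)*(d - 1)*(d + 3)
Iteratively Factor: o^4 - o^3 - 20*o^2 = (o - 5)*(o^3 + 4*o^2) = o*(o - 5)*(o^2 + 4*o) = o*(o - 5)*(o + 4)*(o)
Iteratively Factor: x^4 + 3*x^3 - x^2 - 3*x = (x + 1)*(x^3 + 2*x^2 - 3*x) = (x - 1)*(x + 1)*(x^2 + 3*x) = (x - 1)*(x + 1)*(x + 3)*(x)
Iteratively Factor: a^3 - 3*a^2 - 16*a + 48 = (a - 3)*(a^2 - 16) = (a - 4)*(a - 3)*(a + 4)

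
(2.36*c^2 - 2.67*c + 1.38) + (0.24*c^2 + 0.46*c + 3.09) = 2.6*c^2 - 2.21*c + 4.47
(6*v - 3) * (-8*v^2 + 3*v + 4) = -48*v^3 + 42*v^2 + 15*v - 12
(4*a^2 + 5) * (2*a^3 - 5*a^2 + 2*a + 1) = 8*a^5 - 20*a^4 + 18*a^3 - 21*a^2 + 10*a + 5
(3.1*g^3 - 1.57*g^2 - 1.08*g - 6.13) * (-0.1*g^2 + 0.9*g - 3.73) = -0.31*g^5 + 2.947*g^4 - 12.868*g^3 + 5.4971*g^2 - 1.4886*g + 22.8649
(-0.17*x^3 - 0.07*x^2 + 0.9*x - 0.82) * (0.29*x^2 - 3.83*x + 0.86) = -0.0493*x^5 + 0.6308*x^4 + 0.3829*x^3 - 3.745*x^2 + 3.9146*x - 0.7052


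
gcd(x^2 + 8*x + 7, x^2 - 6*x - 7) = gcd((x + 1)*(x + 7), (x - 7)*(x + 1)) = x + 1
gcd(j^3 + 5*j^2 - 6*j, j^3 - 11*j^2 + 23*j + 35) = 1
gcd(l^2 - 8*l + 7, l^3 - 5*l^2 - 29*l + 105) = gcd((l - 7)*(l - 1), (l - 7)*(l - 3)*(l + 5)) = l - 7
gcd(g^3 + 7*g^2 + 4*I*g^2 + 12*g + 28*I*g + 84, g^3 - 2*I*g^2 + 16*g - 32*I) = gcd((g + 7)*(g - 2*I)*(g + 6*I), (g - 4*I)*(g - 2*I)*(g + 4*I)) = g - 2*I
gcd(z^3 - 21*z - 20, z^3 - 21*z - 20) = z^3 - 21*z - 20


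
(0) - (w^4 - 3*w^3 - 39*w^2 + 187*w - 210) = -w^4 + 3*w^3 + 39*w^2 - 187*w + 210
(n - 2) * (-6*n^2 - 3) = -6*n^3 + 12*n^2 - 3*n + 6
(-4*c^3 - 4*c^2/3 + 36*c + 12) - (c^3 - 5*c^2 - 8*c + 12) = -5*c^3 + 11*c^2/3 + 44*c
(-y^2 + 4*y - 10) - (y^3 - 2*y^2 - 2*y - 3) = -y^3 + y^2 + 6*y - 7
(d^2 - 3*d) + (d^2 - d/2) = 2*d^2 - 7*d/2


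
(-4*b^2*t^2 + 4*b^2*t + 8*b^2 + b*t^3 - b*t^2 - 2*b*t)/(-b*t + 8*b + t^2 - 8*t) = b*(4*b*t^2 - 4*b*t - 8*b - t^3 + t^2 + 2*t)/(b*t - 8*b - t^2 + 8*t)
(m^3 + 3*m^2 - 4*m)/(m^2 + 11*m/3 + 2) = 3*m*(m^2 + 3*m - 4)/(3*m^2 + 11*m + 6)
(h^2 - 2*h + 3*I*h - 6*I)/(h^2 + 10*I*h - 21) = (h - 2)/(h + 7*I)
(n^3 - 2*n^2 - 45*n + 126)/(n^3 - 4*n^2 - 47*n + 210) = (n - 3)/(n - 5)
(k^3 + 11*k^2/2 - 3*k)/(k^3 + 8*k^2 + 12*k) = (k - 1/2)/(k + 2)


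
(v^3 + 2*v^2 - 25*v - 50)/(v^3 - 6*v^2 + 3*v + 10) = (v^2 + 7*v + 10)/(v^2 - v - 2)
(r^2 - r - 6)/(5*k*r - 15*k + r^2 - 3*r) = (r + 2)/(5*k + r)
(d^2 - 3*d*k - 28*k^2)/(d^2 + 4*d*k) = (d - 7*k)/d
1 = 1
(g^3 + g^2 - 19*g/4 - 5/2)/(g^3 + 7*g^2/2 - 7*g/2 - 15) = (g + 1/2)/(g + 3)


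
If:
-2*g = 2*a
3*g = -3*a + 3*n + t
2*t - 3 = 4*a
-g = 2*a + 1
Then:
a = -1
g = 1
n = 1/6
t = -1/2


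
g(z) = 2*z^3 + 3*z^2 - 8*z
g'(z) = 6*z^2 + 6*z - 8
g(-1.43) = 11.73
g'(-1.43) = -4.31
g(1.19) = -1.90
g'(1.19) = 7.64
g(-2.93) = -1.11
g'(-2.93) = 25.93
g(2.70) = 39.64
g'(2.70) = 51.94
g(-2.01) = 11.96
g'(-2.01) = 4.18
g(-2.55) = 6.74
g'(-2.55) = 15.72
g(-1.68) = 12.42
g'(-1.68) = -1.15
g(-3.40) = -16.73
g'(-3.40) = 40.96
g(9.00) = 1629.00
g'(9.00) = 532.00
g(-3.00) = -3.00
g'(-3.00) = 28.00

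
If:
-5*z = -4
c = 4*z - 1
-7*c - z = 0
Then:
No Solution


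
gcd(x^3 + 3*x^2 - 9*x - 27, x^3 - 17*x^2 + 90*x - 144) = x - 3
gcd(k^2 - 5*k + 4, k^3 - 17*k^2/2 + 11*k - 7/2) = k - 1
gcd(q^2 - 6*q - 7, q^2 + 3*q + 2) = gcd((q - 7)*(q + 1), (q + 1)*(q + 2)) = q + 1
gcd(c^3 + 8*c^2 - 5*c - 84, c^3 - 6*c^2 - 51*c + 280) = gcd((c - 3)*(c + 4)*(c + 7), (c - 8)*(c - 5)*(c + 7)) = c + 7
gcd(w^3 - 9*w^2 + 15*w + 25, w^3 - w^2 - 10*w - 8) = w + 1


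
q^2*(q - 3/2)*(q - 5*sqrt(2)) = q^4 - 5*sqrt(2)*q^3 - 3*q^3/2 + 15*sqrt(2)*q^2/2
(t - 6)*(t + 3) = t^2 - 3*t - 18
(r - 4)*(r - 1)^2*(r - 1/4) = r^4 - 25*r^3/4 + 21*r^2/2 - 25*r/4 + 1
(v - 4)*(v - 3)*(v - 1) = v^3 - 8*v^2 + 19*v - 12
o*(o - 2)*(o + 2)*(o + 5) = o^4 + 5*o^3 - 4*o^2 - 20*o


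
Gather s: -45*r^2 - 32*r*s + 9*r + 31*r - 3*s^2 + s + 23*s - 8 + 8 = -45*r^2 + 40*r - 3*s^2 + s*(24 - 32*r)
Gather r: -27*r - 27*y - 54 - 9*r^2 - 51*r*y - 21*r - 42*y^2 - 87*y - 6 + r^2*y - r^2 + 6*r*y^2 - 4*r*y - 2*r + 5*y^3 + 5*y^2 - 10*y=r^2*(y - 10) + r*(6*y^2 - 55*y - 50) + 5*y^3 - 37*y^2 - 124*y - 60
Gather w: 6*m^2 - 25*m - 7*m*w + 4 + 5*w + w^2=6*m^2 - 25*m + w^2 + w*(5 - 7*m) + 4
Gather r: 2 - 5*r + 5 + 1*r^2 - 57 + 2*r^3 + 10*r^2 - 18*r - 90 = 2*r^3 + 11*r^2 - 23*r - 140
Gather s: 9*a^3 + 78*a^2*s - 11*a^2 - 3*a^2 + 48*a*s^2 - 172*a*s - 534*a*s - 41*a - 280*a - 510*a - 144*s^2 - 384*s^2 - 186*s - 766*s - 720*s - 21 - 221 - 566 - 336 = 9*a^3 - 14*a^2 - 831*a + s^2*(48*a - 528) + s*(78*a^2 - 706*a - 1672) - 1144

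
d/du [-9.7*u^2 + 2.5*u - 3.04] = 2.5 - 19.4*u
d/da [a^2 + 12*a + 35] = 2*a + 12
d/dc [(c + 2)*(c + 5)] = 2*c + 7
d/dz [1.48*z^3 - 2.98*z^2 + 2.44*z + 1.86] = 4.44*z^2 - 5.96*z + 2.44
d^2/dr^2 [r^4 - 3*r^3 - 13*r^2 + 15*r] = 12*r^2 - 18*r - 26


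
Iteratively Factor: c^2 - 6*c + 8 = (c - 2)*(c - 4)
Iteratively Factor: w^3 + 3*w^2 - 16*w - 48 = (w - 4)*(w^2 + 7*w + 12) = (w - 4)*(w + 4)*(w + 3)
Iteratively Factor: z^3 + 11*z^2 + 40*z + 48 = (z + 4)*(z^2 + 7*z + 12) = (z + 3)*(z + 4)*(z + 4)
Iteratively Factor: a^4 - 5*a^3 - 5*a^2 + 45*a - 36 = (a - 1)*(a^3 - 4*a^2 - 9*a + 36) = (a - 1)*(a + 3)*(a^2 - 7*a + 12) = (a - 3)*(a - 1)*(a + 3)*(a - 4)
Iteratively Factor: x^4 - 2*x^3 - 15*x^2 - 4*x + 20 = (x - 1)*(x^3 - x^2 - 16*x - 20) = (x - 5)*(x - 1)*(x^2 + 4*x + 4) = (x - 5)*(x - 1)*(x + 2)*(x + 2)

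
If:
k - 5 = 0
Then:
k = 5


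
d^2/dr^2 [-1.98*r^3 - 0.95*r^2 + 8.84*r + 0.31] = -11.88*r - 1.9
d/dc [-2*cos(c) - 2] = 2*sin(c)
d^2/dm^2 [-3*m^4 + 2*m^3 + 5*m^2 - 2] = -36*m^2 + 12*m + 10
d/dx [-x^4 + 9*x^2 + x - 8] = -4*x^3 + 18*x + 1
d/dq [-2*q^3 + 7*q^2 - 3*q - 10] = -6*q^2 + 14*q - 3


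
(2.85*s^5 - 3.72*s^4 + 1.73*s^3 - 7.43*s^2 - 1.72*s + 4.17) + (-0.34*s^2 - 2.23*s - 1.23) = 2.85*s^5 - 3.72*s^4 + 1.73*s^3 - 7.77*s^2 - 3.95*s + 2.94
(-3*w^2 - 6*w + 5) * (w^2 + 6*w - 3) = -3*w^4 - 24*w^3 - 22*w^2 + 48*w - 15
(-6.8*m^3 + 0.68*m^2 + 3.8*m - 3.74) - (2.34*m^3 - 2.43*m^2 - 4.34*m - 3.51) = -9.14*m^3 + 3.11*m^2 + 8.14*m - 0.23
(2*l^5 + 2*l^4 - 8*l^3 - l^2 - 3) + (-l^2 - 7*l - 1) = 2*l^5 + 2*l^4 - 8*l^3 - 2*l^2 - 7*l - 4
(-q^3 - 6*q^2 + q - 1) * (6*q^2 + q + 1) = -6*q^5 - 37*q^4 - q^3 - 11*q^2 - 1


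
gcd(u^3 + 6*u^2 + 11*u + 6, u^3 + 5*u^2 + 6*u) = u^2 + 5*u + 6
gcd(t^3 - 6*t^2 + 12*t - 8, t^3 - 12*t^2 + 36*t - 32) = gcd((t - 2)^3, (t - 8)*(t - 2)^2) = t^2 - 4*t + 4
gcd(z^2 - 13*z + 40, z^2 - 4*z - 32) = z - 8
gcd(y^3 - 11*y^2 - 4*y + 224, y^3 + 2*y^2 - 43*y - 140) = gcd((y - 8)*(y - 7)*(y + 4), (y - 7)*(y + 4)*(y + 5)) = y^2 - 3*y - 28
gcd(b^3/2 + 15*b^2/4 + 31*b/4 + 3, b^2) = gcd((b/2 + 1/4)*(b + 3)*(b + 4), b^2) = 1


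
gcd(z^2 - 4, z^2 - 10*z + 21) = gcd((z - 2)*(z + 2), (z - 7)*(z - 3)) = 1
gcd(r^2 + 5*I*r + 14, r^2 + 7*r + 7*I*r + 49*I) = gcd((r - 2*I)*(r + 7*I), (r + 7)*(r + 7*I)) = r + 7*I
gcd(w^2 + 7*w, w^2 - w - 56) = w + 7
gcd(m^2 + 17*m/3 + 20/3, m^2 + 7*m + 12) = m + 4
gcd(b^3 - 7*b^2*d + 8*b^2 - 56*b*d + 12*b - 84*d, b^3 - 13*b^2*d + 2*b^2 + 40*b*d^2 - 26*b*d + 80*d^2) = b + 2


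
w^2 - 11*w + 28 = (w - 7)*(w - 4)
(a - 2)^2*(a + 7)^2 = a^4 + 10*a^3 - 3*a^2 - 140*a + 196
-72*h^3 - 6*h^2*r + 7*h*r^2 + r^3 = (-3*h + r)*(4*h + r)*(6*h + r)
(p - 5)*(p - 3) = p^2 - 8*p + 15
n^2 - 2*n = n*(n - 2)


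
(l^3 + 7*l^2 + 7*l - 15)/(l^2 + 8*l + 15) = l - 1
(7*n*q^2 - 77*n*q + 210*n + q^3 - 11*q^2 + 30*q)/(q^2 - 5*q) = 7*n - 42*n/q + q - 6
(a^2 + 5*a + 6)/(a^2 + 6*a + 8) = (a + 3)/(a + 4)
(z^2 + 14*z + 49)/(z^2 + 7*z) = (z + 7)/z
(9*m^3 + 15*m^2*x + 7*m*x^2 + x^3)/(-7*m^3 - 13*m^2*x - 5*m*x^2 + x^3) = (9*m^2 + 6*m*x + x^2)/(-7*m^2 - 6*m*x + x^2)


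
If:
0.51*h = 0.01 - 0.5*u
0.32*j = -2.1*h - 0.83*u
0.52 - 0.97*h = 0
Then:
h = 0.54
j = -2.15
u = -0.53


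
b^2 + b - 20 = (b - 4)*(b + 5)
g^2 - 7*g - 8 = (g - 8)*(g + 1)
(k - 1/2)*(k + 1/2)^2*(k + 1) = k^4 + 3*k^3/2 + k^2/4 - 3*k/8 - 1/8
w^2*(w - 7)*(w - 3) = w^4 - 10*w^3 + 21*w^2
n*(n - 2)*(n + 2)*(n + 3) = n^4 + 3*n^3 - 4*n^2 - 12*n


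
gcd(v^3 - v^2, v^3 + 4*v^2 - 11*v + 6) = v - 1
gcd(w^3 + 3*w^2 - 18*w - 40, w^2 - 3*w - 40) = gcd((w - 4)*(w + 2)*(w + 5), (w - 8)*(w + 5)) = w + 5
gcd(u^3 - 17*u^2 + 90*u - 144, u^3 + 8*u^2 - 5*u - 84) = u - 3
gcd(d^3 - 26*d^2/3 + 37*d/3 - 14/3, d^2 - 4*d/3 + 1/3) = d - 1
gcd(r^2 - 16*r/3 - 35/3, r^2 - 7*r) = r - 7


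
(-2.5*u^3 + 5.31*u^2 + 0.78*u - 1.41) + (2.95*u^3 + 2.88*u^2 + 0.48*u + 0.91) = 0.45*u^3 + 8.19*u^2 + 1.26*u - 0.5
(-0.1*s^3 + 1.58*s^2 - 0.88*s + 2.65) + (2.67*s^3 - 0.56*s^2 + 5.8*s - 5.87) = 2.57*s^3 + 1.02*s^2 + 4.92*s - 3.22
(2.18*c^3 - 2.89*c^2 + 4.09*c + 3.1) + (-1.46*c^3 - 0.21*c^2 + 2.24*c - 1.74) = 0.72*c^3 - 3.1*c^2 + 6.33*c + 1.36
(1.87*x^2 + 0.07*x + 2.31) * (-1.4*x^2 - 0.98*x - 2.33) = -2.618*x^4 - 1.9306*x^3 - 7.6597*x^2 - 2.4269*x - 5.3823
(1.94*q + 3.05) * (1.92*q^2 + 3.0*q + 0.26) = 3.7248*q^3 + 11.676*q^2 + 9.6544*q + 0.793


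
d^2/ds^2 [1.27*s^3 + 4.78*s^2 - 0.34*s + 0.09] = 7.62*s + 9.56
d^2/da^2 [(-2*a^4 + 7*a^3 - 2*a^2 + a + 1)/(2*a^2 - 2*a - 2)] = (-2*a^6 + 6*a^5 - 3*a^3 + 6*a^2 + 21*a - 1)/(a^6 - 3*a^5 + 5*a^3 - 3*a - 1)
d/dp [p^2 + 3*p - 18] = 2*p + 3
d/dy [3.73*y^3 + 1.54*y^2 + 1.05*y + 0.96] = 11.19*y^2 + 3.08*y + 1.05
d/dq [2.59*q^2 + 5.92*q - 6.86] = 5.18*q + 5.92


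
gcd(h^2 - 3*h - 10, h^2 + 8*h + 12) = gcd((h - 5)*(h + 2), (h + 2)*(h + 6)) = h + 2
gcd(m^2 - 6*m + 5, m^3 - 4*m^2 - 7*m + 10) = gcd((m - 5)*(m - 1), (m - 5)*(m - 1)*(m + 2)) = m^2 - 6*m + 5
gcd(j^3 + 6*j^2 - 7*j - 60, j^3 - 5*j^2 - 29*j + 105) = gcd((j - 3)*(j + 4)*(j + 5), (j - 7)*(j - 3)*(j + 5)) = j^2 + 2*j - 15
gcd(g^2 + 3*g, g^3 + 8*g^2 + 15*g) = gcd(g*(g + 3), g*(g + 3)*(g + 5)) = g^2 + 3*g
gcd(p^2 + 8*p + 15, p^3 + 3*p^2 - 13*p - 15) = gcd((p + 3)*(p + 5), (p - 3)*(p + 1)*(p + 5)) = p + 5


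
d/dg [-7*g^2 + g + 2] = 1 - 14*g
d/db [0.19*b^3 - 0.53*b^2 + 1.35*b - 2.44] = 0.57*b^2 - 1.06*b + 1.35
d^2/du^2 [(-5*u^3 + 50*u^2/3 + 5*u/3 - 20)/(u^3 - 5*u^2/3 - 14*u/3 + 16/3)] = 30*(15*u^6 - 117*u^5 + 477*u^4 - 1127*u^3 + 1580*u^2 - 952*u - 176)/(27*u^9 - 135*u^8 - 153*u^7 + 1567*u^6 - 726*u^5 - 5772*u^4 + 6280*u^3 + 5568*u^2 - 10752*u + 4096)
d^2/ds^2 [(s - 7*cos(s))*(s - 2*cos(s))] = 9*s*cos(s) + 56*sin(s)^2 + 18*sin(s) - 26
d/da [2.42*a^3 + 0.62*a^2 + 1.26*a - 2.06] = 7.26*a^2 + 1.24*a + 1.26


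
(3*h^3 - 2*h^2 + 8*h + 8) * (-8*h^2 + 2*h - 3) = -24*h^5 + 22*h^4 - 77*h^3 - 42*h^2 - 8*h - 24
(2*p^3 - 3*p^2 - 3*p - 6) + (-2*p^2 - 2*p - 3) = 2*p^3 - 5*p^2 - 5*p - 9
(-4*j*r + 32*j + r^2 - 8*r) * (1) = -4*j*r + 32*j + r^2 - 8*r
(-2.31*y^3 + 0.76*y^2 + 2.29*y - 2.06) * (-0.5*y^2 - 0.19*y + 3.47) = 1.155*y^5 + 0.0589*y^4 - 9.3051*y^3 + 3.2321*y^2 + 8.3377*y - 7.1482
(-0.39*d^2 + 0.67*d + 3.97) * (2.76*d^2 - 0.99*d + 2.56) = -1.0764*d^4 + 2.2353*d^3 + 9.2955*d^2 - 2.2151*d + 10.1632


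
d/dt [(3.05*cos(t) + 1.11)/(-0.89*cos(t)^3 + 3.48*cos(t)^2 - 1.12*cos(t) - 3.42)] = (-5.429*cos(t)^3 + 7.6503*cos(t)^2 + 7.7256*cos(t) + 9.1878)*sin(t)/(0.7921*cos(t)^6 - 6.1944*cos(t)^5 + 14.104*cos(t)^4 - 1.7076*cos(t)^3 - 22.5488*cos(t)^2 + 7.6608*cos(t) + 11.6964)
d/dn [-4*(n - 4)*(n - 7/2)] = 30 - 8*n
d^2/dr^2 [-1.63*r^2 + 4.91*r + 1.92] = -3.26000000000000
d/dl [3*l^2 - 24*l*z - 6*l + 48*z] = 6*l - 24*z - 6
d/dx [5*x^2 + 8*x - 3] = 10*x + 8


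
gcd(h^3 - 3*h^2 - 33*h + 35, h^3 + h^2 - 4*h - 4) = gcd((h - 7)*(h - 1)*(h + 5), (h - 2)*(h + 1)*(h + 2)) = 1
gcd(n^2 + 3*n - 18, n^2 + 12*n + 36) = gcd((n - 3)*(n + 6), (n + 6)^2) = n + 6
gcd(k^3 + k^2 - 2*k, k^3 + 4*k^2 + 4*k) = k^2 + 2*k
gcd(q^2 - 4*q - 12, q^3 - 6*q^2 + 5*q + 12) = 1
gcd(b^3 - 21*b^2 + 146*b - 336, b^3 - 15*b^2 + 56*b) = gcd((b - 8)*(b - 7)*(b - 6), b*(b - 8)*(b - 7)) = b^2 - 15*b + 56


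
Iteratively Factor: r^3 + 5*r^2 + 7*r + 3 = (r + 3)*(r^2 + 2*r + 1) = (r + 1)*(r + 3)*(r + 1)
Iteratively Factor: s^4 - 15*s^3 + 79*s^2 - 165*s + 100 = (s - 5)*(s^3 - 10*s^2 + 29*s - 20) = (s - 5)*(s - 4)*(s^2 - 6*s + 5) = (s - 5)^2*(s - 4)*(s - 1)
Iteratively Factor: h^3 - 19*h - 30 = (h + 2)*(h^2 - 2*h - 15) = (h + 2)*(h + 3)*(h - 5)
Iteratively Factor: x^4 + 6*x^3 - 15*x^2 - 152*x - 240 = (x + 4)*(x^3 + 2*x^2 - 23*x - 60) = (x + 3)*(x + 4)*(x^2 - x - 20) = (x + 3)*(x + 4)^2*(x - 5)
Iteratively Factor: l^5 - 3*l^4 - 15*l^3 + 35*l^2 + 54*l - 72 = (l + 3)*(l^4 - 6*l^3 + 3*l^2 + 26*l - 24) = (l - 3)*(l + 3)*(l^3 - 3*l^2 - 6*l + 8) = (l - 3)*(l + 2)*(l + 3)*(l^2 - 5*l + 4) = (l - 3)*(l - 1)*(l + 2)*(l + 3)*(l - 4)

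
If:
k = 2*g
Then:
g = k/2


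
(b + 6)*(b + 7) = b^2 + 13*b + 42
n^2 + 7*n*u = n*(n + 7*u)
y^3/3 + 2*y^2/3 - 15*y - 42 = (y/3 + 1)*(y - 7)*(y + 6)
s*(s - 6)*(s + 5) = s^3 - s^2 - 30*s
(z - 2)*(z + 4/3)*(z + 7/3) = z^3 + 5*z^2/3 - 38*z/9 - 56/9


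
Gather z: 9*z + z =10*z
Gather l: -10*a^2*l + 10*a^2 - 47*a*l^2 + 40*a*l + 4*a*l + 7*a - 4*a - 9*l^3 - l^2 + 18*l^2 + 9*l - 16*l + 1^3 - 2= 10*a^2 + 3*a - 9*l^3 + l^2*(17 - 47*a) + l*(-10*a^2 + 44*a - 7) - 1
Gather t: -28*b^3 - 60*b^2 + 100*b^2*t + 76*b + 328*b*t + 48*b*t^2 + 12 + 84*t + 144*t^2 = -28*b^3 - 60*b^2 + 76*b + t^2*(48*b + 144) + t*(100*b^2 + 328*b + 84) + 12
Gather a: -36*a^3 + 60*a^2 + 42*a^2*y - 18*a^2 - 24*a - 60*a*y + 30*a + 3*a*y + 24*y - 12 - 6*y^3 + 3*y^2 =-36*a^3 + a^2*(42*y + 42) + a*(6 - 57*y) - 6*y^3 + 3*y^2 + 24*y - 12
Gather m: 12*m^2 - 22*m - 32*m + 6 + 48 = 12*m^2 - 54*m + 54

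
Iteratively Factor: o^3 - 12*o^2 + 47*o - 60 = (o - 4)*(o^2 - 8*o + 15) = (o - 4)*(o - 3)*(o - 5)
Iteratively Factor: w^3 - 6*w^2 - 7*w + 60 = (w - 4)*(w^2 - 2*w - 15) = (w - 4)*(w + 3)*(w - 5)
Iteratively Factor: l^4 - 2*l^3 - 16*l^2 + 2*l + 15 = (l + 3)*(l^3 - 5*l^2 - l + 5) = (l - 1)*(l + 3)*(l^2 - 4*l - 5) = (l - 1)*(l + 1)*(l + 3)*(l - 5)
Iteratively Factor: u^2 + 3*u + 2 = (u + 1)*(u + 2)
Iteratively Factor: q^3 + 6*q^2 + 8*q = (q + 4)*(q^2 + 2*q) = q*(q + 4)*(q + 2)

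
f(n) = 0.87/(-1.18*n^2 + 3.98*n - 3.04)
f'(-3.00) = -0.01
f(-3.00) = -0.03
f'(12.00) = 0.00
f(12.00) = -0.01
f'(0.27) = -0.69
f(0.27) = -0.42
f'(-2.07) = -0.03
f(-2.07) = -0.05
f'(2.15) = 244.05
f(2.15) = 13.93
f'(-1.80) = -0.04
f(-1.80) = -0.06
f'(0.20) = -0.58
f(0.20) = -0.38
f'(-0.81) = -0.10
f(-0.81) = -0.12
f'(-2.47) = -0.02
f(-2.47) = -0.04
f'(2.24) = 547.36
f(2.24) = -19.09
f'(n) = 0.87*(2.36*n - 3.98)/(-1.18*n^2 + 3.98*n - 3.04)^2 = (2.0532*n - 3.4626)/(1.18*n^2 - 3.98*n + 3.04)^2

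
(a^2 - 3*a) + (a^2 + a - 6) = 2*a^2 - 2*a - 6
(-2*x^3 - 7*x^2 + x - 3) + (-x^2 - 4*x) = -2*x^3 - 8*x^2 - 3*x - 3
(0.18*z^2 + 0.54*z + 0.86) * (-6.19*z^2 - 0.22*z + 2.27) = -1.1142*z^4 - 3.3822*z^3 - 5.0336*z^2 + 1.0366*z + 1.9522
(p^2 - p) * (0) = 0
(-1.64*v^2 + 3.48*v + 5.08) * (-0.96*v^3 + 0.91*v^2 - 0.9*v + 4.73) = 1.5744*v^5 - 4.8332*v^4 - 0.234*v^3 - 6.2664*v^2 + 11.8884*v + 24.0284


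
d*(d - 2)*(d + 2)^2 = d^4 + 2*d^3 - 4*d^2 - 8*d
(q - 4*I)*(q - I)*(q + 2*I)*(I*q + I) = I*q^4 + 3*q^3 + I*q^3 + 3*q^2 + 6*I*q^2 + 8*q + 6*I*q + 8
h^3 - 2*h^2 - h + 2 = (h - 2)*(h - 1)*(h + 1)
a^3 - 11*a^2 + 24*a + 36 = (a - 6)^2*(a + 1)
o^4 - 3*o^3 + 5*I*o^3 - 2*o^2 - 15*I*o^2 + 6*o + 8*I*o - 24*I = (o - 3)*(o - I)*(o + 2*I)*(o + 4*I)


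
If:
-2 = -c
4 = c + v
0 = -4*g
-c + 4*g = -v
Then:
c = 2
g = 0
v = 2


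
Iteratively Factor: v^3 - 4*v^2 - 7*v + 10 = (v - 1)*(v^2 - 3*v - 10) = (v - 1)*(v + 2)*(v - 5)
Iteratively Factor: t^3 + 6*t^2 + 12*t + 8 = (t + 2)*(t^2 + 4*t + 4) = (t + 2)^2*(t + 2)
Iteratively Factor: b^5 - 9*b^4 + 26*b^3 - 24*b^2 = (b)*(b^4 - 9*b^3 + 26*b^2 - 24*b) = b^2*(b^3 - 9*b^2 + 26*b - 24) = b^2*(b - 3)*(b^2 - 6*b + 8) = b^2*(b - 4)*(b - 3)*(b - 2)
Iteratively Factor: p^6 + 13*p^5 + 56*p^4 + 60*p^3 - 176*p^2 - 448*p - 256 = (p + 1)*(p^5 + 12*p^4 + 44*p^3 + 16*p^2 - 192*p - 256) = (p + 1)*(p + 4)*(p^4 + 8*p^3 + 12*p^2 - 32*p - 64) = (p + 1)*(p + 4)^2*(p^3 + 4*p^2 - 4*p - 16) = (p + 1)*(p + 2)*(p + 4)^2*(p^2 + 2*p - 8) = (p - 2)*(p + 1)*(p + 2)*(p + 4)^2*(p + 4)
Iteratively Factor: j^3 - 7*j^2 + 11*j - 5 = (j - 1)*(j^2 - 6*j + 5) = (j - 1)^2*(j - 5)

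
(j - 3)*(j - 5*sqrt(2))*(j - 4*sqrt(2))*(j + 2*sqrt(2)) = j^4 - 7*sqrt(2)*j^3 - 3*j^3 + 4*j^2 + 21*sqrt(2)*j^2 - 12*j + 80*sqrt(2)*j - 240*sqrt(2)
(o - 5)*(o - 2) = o^2 - 7*o + 10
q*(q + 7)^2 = q^3 + 14*q^2 + 49*q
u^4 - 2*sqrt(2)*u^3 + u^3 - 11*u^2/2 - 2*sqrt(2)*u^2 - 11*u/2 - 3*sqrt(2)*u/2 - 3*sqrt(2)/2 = (u + 1)*(u - 3*sqrt(2))*(u + sqrt(2)/2)^2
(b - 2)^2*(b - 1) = b^3 - 5*b^2 + 8*b - 4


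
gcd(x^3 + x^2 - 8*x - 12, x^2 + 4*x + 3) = 1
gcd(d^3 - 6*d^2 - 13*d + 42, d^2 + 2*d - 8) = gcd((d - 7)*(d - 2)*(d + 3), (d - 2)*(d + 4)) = d - 2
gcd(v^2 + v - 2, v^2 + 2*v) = v + 2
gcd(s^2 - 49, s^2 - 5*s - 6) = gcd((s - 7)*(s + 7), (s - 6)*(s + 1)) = 1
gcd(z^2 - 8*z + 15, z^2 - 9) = z - 3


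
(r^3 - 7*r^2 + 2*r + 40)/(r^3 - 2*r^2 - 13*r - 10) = (r - 4)/(r + 1)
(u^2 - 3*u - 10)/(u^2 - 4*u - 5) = (u + 2)/(u + 1)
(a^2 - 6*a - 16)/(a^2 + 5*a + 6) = (a - 8)/(a + 3)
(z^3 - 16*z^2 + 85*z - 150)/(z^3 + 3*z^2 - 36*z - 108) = (z^2 - 10*z + 25)/(z^2 + 9*z + 18)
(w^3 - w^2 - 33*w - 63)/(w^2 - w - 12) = (w^2 - 4*w - 21)/(w - 4)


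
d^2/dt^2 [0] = 0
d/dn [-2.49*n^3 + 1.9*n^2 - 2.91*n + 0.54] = -7.47*n^2 + 3.8*n - 2.91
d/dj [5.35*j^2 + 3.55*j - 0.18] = 10.7*j + 3.55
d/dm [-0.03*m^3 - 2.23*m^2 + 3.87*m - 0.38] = -0.09*m^2 - 4.46*m + 3.87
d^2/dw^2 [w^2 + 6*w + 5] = 2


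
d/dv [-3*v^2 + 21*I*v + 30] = -6*v + 21*I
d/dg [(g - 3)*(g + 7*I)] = 2*g - 3 + 7*I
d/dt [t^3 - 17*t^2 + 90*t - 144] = 3*t^2 - 34*t + 90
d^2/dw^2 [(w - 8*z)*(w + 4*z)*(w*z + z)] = 2*z*(3*w - 4*z + 1)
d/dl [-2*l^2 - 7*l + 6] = -4*l - 7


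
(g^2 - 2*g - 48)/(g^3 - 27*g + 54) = (g - 8)/(g^2 - 6*g + 9)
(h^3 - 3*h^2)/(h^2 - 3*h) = h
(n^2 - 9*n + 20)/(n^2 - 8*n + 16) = (n - 5)/(n - 4)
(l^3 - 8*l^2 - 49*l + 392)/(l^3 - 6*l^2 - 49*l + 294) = (l - 8)/(l - 6)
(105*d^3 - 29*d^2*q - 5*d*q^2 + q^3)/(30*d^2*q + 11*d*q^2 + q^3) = (21*d^2 - 10*d*q + q^2)/(q*(6*d + q))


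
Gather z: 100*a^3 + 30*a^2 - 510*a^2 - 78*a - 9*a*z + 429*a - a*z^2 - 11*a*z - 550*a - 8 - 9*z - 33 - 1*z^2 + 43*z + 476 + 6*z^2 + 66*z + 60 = 100*a^3 - 480*a^2 - 199*a + z^2*(5 - a) + z*(100 - 20*a) + 495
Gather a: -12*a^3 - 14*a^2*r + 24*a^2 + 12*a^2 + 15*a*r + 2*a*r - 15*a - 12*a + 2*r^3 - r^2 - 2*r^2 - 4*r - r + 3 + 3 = -12*a^3 + a^2*(36 - 14*r) + a*(17*r - 27) + 2*r^3 - 3*r^2 - 5*r + 6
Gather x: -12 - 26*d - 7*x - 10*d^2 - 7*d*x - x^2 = -10*d^2 - 26*d - x^2 + x*(-7*d - 7) - 12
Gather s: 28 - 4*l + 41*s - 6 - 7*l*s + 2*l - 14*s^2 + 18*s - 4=-2*l - 14*s^2 + s*(59 - 7*l) + 18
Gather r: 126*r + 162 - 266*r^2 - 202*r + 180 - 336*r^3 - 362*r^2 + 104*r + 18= -336*r^3 - 628*r^2 + 28*r + 360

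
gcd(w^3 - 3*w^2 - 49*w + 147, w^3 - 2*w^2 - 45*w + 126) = w^2 + 4*w - 21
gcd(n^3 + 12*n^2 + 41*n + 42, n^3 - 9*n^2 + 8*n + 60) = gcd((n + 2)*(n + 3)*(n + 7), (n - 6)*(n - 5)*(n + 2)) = n + 2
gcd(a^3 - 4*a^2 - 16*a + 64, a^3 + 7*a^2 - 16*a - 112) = a^2 - 16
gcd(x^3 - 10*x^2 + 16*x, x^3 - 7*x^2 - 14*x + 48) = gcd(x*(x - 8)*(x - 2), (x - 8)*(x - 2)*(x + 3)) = x^2 - 10*x + 16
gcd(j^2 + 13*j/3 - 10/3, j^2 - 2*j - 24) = 1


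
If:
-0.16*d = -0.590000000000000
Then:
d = 3.69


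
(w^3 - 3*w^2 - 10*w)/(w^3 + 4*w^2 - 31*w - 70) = w/(w + 7)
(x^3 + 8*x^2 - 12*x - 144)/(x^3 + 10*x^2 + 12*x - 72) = (x - 4)/(x - 2)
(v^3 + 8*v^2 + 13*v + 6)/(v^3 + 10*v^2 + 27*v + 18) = (v + 1)/(v + 3)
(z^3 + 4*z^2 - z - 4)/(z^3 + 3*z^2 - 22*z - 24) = (z^2 + 3*z - 4)/(z^2 + 2*z - 24)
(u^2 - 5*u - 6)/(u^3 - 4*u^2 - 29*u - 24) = (u - 6)/(u^2 - 5*u - 24)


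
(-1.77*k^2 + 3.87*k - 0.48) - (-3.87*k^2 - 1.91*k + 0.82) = 2.1*k^2 + 5.78*k - 1.3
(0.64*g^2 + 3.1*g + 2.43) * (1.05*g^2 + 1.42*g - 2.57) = 0.672*g^4 + 4.1638*g^3 + 5.3087*g^2 - 4.5164*g - 6.2451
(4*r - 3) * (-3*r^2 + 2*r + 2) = -12*r^3 + 17*r^2 + 2*r - 6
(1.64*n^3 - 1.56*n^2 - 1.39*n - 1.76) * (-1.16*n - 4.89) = -1.9024*n^4 - 6.21*n^3 + 9.2408*n^2 + 8.8387*n + 8.6064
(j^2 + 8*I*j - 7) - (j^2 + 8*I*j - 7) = 0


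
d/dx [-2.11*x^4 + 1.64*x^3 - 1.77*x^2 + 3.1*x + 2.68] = -8.44*x^3 + 4.92*x^2 - 3.54*x + 3.1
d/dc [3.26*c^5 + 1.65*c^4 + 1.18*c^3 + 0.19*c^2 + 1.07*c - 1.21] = 16.3*c^4 + 6.6*c^3 + 3.54*c^2 + 0.38*c + 1.07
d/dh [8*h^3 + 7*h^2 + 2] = 2*h*(12*h + 7)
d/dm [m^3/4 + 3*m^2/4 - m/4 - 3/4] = 3*m^2/4 + 3*m/2 - 1/4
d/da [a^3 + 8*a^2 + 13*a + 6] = 3*a^2 + 16*a + 13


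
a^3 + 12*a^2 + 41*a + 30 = (a + 1)*(a + 5)*(a + 6)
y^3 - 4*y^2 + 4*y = y*(y - 2)^2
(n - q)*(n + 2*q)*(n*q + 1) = n^3*q + n^2*q^2 + n^2 - 2*n*q^3 + n*q - 2*q^2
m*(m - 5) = m^2 - 5*m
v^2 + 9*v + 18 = (v + 3)*(v + 6)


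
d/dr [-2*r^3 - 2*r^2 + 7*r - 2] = -6*r^2 - 4*r + 7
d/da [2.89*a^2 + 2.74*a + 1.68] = 5.78*a + 2.74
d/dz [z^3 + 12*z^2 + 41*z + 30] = 3*z^2 + 24*z + 41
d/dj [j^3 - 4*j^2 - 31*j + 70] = 3*j^2 - 8*j - 31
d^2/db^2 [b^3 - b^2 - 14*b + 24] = 6*b - 2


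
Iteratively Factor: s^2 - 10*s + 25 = (s - 5)*(s - 5)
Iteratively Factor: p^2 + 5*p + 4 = (p + 1)*(p + 4)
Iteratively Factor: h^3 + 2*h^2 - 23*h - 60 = (h + 3)*(h^2 - h - 20) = (h + 3)*(h + 4)*(h - 5)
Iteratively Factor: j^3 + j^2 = (j)*(j^2 + j) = j*(j + 1)*(j)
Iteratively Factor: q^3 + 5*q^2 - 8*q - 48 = (q + 4)*(q^2 + q - 12) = (q + 4)^2*(q - 3)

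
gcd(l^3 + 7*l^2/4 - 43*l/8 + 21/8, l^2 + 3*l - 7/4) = l + 7/2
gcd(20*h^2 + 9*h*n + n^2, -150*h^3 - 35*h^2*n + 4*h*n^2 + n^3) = 5*h + n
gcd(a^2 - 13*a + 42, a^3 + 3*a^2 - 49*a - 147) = a - 7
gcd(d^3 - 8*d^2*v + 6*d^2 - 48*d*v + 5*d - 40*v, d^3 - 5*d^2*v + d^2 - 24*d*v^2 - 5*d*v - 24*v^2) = -d^2 + 8*d*v - d + 8*v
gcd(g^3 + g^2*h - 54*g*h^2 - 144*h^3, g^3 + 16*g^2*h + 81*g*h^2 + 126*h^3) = g^2 + 9*g*h + 18*h^2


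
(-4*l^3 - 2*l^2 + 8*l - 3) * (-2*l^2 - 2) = 8*l^5 + 4*l^4 - 8*l^3 + 10*l^2 - 16*l + 6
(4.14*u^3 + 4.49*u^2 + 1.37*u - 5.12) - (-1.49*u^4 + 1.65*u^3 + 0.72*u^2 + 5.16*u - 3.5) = 1.49*u^4 + 2.49*u^3 + 3.77*u^2 - 3.79*u - 1.62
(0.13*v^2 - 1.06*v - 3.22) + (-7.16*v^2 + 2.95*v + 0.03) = -7.03*v^2 + 1.89*v - 3.19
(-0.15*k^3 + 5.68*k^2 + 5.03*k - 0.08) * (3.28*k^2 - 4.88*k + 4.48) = -0.492*k^5 + 19.3624*k^4 - 11.892*k^3 + 0.637599999999999*k^2 + 22.9248*k - 0.3584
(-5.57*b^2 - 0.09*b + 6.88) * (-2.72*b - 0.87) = 15.1504*b^3 + 5.0907*b^2 - 18.6353*b - 5.9856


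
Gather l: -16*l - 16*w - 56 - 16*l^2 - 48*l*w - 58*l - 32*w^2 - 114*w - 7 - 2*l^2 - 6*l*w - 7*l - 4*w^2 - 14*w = -18*l^2 + l*(-54*w - 81) - 36*w^2 - 144*w - 63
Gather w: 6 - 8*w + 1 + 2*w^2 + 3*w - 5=2*w^2 - 5*w + 2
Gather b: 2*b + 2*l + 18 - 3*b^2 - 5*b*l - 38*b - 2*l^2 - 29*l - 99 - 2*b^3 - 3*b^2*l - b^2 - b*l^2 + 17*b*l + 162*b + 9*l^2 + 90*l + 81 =-2*b^3 + b^2*(-3*l - 4) + b*(-l^2 + 12*l + 126) + 7*l^2 + 63*l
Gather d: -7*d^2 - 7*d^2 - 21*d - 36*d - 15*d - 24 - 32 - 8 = -14*d^2 - 72*d - 64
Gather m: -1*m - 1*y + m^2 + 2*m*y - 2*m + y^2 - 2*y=m^2 + m*(2*y - 3) + y^2 - 3*y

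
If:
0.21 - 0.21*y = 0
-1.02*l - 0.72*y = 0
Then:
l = -0.71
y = 1.00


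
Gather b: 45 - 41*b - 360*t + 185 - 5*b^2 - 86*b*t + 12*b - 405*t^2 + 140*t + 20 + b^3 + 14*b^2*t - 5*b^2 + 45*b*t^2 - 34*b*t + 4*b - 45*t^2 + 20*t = b^3 + b^2*(14*t - 10) + b*(45*t^2 - 120*t - 25) - 450*t^2 - 200*t + 250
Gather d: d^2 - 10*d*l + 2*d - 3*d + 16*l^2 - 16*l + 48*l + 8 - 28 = d^2 + d*(-10*l - 1) + 16*l^2 + 32*l - 20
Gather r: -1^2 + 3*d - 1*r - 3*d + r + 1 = 0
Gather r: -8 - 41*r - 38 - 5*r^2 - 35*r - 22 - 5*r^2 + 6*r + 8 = -10*r^2 - 70*r - 60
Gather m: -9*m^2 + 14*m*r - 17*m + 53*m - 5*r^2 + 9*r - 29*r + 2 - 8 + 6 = -9*m^2 + m*(14*r + 36) - 5*r^2 - 20*r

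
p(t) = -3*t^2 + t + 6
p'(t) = 1 - 6*t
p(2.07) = -4.78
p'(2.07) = -11.42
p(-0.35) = 5.28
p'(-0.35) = 3.10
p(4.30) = -45.17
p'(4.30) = -24.80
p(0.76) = 5.03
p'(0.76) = -3.56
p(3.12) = -20.08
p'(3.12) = -17.72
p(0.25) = 6.06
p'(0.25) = -0.50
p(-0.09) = 5.89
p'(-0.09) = 1.54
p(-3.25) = -28.94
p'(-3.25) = 20.50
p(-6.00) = -108.00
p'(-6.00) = 37.00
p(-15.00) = -684.00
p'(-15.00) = 91.00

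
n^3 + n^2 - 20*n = n*(n - 4)*(n + 5)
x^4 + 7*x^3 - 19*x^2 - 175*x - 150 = (x - 5)*(x + 1)*(x + 5)*(x + 6)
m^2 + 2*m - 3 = (m - 1)*(m + 3)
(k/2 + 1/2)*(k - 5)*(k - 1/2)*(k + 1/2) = k^4/2 - 2*k^3 - 21*k^2/8 + k/2 + 5/8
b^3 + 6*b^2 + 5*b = b*(b + 1)*(b + 5)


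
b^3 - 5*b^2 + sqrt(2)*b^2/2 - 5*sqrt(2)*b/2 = b*(b - 5)*(b + sqrt(2)/2)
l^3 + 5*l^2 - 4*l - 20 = (l - 2)*(l + 2)*(l + 5)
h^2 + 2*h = h*(h + 2)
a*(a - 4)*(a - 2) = a^3 - 6*a^2 + 8*a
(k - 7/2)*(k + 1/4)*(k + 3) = k^3 - k^2/4 - 85*k/8 - 21/8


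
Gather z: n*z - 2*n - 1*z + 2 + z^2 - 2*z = -2*n + z^2 + z*(n - 3) + 2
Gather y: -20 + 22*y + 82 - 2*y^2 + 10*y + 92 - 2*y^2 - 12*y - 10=-4*y^2 + 20*y + 144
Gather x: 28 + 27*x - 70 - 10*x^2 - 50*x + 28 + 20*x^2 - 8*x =10*x^2 - 31*x - 14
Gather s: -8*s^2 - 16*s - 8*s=-8*s^2 - 24*s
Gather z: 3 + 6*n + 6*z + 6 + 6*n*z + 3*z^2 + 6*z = 6*n + 3*z^2 + z*(6*n + 12) + 9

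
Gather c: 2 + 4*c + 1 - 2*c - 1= 2*c + 2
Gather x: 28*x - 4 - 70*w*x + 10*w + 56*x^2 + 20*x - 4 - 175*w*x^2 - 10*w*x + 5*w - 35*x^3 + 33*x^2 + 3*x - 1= 15*w - 35*x^3 + x^2*(89 - 175*w) + x*(51 - 80*w) - 9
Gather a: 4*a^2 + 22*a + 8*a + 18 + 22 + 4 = 4*a^2 + 30*a + 44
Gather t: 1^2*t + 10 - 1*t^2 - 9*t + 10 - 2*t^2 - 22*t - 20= -3*t^2 - 30*t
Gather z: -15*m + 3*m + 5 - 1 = 4 - 12*m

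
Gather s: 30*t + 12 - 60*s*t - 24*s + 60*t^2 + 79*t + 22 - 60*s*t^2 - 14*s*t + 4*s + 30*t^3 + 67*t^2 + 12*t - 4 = s*(-60*t^2 - 74*t - 20) + 30*t^3 + 127*t^2 + 121*t + 30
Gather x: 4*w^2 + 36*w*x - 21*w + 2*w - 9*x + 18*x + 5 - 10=4*w^2 - 19*w + x*(36*w + 9) - 5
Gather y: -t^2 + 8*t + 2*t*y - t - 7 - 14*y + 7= -t^2 + 7*t + y*(2*t - 14)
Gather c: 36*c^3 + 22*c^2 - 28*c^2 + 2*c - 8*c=36*c^3 - 6*c^2 - 6*c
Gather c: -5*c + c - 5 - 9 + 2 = -4*c - 12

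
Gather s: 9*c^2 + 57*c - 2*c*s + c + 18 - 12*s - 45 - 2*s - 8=9*c^2 + 58*c + s*(-2*c - 14) - 35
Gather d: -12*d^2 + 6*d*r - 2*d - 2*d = -12*d^2 + d*(6*r - 4)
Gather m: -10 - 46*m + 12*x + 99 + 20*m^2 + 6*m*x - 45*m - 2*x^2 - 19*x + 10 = 20*m^2 + m*(6*x - 91) - 2*x^2 - 7*x + 99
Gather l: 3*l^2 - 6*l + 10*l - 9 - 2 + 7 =3*l^2 + 4*l - 4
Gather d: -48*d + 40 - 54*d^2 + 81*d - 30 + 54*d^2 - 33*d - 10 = 0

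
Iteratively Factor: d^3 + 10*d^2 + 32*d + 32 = (d + 4)*(d^2 + 6*d + 8) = (d + 4)^2*(d + 2)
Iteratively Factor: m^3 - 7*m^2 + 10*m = (m)*(m^2 - 7*m + 10) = m*(m - 5)*(m - 2)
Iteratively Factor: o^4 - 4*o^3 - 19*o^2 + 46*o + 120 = (o - 4)*(o^3 - 19*o - 30) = (o - 5)*(o - 4)*(o^2 + 5*o + 6) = (o - 5)*(o - 4)*(o + 3)*(o + 2)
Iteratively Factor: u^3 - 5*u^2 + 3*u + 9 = (u - 3)*(u^2 - 2*u - 3) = (u - 3)*(u + 1)*(u - 3)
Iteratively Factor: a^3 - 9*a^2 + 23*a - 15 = (a - 3)*(a^2 - 6*a + 5) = (a - 5)*(a - 3)*(a - 1)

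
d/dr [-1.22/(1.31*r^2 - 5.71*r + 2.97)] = (3.1964*r - 6.9662)/(1.31*r^2 - 5.71*r + 2.97)^2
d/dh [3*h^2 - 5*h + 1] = 6*h - 5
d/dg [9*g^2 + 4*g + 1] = 18*g + 4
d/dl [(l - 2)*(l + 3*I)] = 2*l - 2 + 3*I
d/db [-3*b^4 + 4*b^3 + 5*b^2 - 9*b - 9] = -12*b^3 + 12*b^2 + 10*b - 9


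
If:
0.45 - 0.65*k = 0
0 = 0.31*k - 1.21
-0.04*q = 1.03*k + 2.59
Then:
No Solution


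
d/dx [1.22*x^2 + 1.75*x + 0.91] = 2.44*x + 1.75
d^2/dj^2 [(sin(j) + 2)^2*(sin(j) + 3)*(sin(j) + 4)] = -16*sin(j)^4 - 99*sin(j)^3 - 164*sin(j)^2 - 10*sin(j) + 88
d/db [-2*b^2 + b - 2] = 1 - 4*b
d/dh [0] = 0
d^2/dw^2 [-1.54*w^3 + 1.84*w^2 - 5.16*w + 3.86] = 3.68 - 9.24*w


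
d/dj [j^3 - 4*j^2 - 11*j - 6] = 3*j^2 - 8*j - 11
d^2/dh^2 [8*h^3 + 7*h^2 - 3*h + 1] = 48*h + 14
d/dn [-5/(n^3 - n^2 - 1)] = 5*n*(3*n - 2)/(-n^3 + n^2 + 1)^2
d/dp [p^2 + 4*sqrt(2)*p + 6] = 2*p + 4*sqrt(2)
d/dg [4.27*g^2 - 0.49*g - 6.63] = 8.54*g - 0.49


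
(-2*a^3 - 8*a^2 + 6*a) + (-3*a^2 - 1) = -2*a^3 - 11*a^2 + 6*a - 1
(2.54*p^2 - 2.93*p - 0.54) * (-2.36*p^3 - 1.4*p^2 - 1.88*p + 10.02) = -5.9944*p^5 + 3.3588*p^4 + 0.6012*p^3 + 31.7152*p^2 - 28.3434*p - 5.4108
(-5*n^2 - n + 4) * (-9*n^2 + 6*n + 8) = 45*n^4 - 21*n^3 - 82*n^2 + 16*n + 32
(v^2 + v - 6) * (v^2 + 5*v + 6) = v^4 + 6*v^3 + 5*v^2 - 24*v - 36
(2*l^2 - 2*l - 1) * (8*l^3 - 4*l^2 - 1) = 16*l^5 - 24*l^4 + 2*l^2 + 2*l + 1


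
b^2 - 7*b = b*(b - 7)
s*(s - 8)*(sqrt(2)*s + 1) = sqrt(2)*s^3 - 8*sqrt(2)*s^2 + s^2 - 8*s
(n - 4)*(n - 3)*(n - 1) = n^3 - 8*n^2 + 19*n - 12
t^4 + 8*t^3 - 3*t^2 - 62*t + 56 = (t - 2)*(t - 1)*(t + 4)*(t + 7)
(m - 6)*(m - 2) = m^2 - 8*m + 12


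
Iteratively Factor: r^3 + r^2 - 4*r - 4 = (r - 2)*(r^2 + 3*r + 2) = (r - 2)*(r + 2)*(r + 1)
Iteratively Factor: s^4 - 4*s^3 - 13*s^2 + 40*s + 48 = (s + 3)*(s^3 - 7*s^2 + 8*s + 16) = (s - 4)*(s + 3)*(s^2 - 3*s - 4) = (s - 4)^2*(s + 3)*(s + 1)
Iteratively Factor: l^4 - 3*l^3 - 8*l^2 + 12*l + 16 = (l - 4)*(l^3 + l^2 - 4*l - 4) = (l - 4)*(l + 2)*(l^2 - l - 2) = (l - 4)*(l + 1)*(l + 2)*(l - 2)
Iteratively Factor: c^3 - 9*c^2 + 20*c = (c - 4)*(c^2 - 5*c) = (c - 5)*(c - 4)*(c)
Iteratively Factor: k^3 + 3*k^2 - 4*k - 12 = (k - 2)*(k^2 + 5*k + 6) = (k - 2)*(k + 3)*(k + 2)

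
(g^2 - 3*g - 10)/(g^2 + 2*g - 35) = (g + 2)/(g + 7)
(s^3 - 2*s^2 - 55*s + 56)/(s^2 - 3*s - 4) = (-s^3 + 2*s^2 + 55*s - 56)/(-s^2 + 3*s + 4)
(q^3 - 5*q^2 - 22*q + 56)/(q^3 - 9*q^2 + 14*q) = (q + 4)/q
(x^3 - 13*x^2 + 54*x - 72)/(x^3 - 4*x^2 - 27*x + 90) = (x - 4)/(x + 5)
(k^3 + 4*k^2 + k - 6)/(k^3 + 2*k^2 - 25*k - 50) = (k^2 + 2*k - 3)/(k^2 - 25)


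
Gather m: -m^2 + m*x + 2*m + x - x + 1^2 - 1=-m^2 + m*(x + 2)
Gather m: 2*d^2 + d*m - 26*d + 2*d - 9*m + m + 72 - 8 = 2*d^2 - 24*d + m*(d - 8) + 64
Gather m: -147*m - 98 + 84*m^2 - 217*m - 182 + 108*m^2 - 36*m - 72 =192*m^2 - 400*m - 352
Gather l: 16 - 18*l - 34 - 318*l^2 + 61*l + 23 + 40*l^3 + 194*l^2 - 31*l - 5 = 40*l^3 - 124*l^2 + 12*l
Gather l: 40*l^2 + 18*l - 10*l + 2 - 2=40*l^2 + 8*l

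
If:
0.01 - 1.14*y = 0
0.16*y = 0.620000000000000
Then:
No Solution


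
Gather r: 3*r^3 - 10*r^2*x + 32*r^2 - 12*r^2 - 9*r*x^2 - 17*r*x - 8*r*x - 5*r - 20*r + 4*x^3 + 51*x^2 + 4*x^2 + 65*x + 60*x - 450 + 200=3*r^3 + r^2*(20 - 10*x) + r*(-9*x^2 - 25*x - 25) + 4*x^3 + 55*x^2 + 125*x - 250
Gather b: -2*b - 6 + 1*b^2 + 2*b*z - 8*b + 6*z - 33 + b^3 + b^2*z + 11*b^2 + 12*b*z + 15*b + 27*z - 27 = b^3 + b^2*(z + 12) + b*(14*z + 5) + 33*z - 66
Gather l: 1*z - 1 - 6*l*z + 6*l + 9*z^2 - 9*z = l*(6 - 6*z) + 9*z^2 - 8*z - 1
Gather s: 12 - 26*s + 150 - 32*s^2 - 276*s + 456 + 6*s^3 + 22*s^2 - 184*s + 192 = 6*s^3 - 10*s^2 - 486*s + 810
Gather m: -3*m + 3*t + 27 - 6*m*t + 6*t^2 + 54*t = m*(-6*t - 3) + 6*t^2 + 57*t + 27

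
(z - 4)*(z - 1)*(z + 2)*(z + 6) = z^4 + 3*z^3 - 24*z^2 - 28*z + 48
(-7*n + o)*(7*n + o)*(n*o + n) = -49*n^3*o - 49*n^3 + n*o^3 + n*o^2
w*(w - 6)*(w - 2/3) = w^3 - 20*w^2/3 + 4*w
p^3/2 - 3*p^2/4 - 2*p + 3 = (p/2 + 1)*(p - 2)*(p - 3/2)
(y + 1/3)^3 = y^3 + y^2 + y/3 + 1/27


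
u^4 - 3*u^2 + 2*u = u*(u - 1)^2*(u + 2)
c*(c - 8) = c^2 - 8*c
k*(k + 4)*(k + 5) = k^3 + 9*k^2 + 20*k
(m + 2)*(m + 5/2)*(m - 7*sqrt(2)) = m^3 - 7*sqrt(2)*m^2 + 9*m^2/2 - 63*sqrt(2)*m/2 + 5*m - 35*sqrt(2)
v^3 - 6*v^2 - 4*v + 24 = (v - 6)*(v - 2)*(v + 2)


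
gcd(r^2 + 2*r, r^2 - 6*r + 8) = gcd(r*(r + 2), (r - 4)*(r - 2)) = 1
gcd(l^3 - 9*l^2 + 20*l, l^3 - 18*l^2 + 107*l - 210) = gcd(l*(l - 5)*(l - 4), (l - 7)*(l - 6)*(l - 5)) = l - 5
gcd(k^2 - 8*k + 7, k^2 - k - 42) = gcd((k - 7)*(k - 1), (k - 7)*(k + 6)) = k - 7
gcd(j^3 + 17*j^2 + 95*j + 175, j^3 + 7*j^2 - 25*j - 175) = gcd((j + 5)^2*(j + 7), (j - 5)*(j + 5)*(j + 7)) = j^2 + 12*j + 35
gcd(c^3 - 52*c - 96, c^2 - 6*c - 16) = c^2 - 6*c - 16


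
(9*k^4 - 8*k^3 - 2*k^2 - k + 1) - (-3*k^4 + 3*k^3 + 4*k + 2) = 12*k^4 - 11*k^3 - 2*k^2 - 5*k - 1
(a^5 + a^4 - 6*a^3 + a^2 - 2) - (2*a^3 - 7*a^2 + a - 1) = a^5 + a^4 - 8*a^3 + 8*a^2 - a - 1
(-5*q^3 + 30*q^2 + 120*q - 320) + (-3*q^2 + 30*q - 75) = -5*q^3 + 27*q^2 + 150*q - 395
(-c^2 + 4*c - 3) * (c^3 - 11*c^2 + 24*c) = -c^5 + 15*c^4 - 71*c^3 + 129*c^2 - 72*c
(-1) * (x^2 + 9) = -x^2 - 9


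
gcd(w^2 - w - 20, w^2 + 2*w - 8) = w + 4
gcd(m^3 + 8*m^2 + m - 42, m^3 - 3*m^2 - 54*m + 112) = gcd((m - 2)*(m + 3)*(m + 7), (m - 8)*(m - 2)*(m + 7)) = m^2 + 5*m - 14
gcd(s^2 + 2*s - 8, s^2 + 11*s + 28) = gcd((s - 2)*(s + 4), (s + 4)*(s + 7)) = s + 4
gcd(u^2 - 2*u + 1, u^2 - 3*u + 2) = u - 1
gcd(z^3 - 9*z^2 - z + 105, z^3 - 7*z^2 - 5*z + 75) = z^2 - 2*z - 15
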